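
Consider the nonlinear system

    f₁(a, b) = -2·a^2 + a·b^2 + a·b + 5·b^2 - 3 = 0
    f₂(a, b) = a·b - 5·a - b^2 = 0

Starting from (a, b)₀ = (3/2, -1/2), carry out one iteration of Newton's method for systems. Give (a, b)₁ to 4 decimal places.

At (3/2, -1/2): F = (-6.6250, -8.5000).
Jacobian J = [[-4·a + b^2 + b, 2·a·b + a + 10·b], [b - 5, a - 2·b]].
At the point, J = [[-6.2500, -5.0000], [-5.5000, 2.5000]] (det J = -43.1250).
Solving J·Δ = −F gives Δ = (-1.3696, 0.3870).
Then the next iterate is (a, b)₁ = (0.1304, -0.1130).

(0.1304, -0.1130)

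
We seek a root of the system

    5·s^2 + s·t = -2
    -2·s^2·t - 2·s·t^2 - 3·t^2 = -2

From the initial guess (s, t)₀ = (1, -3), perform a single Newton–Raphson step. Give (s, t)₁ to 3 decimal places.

At (1, -3): F = (4.000, -37.000).
Jacobian J = [[10·s + t, s], [-4·s·t - 2·t^2, -2·s^2 - 4·s·t - 6·t]].
At the point, J = [[7.000, 1.000], [-6.000, 28.000]] (det J = 202.000).
Solving J·Δ = −F gives Δ = (-0.738, 1.163).
Then the next iterate is (s, t)₁ = (0.262, -1.837).

(0.262, -1.837)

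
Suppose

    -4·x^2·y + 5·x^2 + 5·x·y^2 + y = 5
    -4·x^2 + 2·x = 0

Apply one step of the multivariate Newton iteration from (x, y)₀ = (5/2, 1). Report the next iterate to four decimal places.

(1.3889, -2.6389)

At (5/2, 1): F = (14.7500, -20.0000).
Jacobian J = [[-8·x·y + 10·x + 5·y^2, -4·x^2 + 10·x·y + 1], [-8·x + 2, 0]].
At the point, J = [[10.0000, 1.0000], [-18.0000, 0.0000]] (det J = 18.0000).
Solving J·Δ = −F gives Δ = (-1.1111, -3.6389).
Then the next iterate is (x, y)₁ = (1.3889, -2.6389).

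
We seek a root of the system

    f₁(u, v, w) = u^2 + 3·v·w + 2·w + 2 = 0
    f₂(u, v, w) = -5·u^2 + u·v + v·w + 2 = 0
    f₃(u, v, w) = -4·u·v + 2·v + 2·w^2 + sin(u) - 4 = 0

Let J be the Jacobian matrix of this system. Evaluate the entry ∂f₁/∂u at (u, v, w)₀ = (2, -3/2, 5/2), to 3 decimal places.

4.000

∂f₁/∂u = 2·u.
At (2, -3/2, 5/2) this is 4.000.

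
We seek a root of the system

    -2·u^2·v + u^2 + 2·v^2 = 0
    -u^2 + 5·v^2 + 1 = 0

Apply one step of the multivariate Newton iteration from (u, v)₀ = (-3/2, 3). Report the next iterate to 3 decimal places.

(-1.206, 1.512)

At (-3/2, 3): F = (6.750, 43.750).
Jacobian J = [[-4·u·v + 2·u, -2·u^2 + 4·v], [-2·u, 10·v]].
At the point, J = [[15.000, 7.500], [3.000, 30.000]] (det J = 427.500).
Solving J·Δ = −F gives Δ = (0.294, -1.488).
Then the next iterate is (u, v)₁ = (-1.206, 1.512).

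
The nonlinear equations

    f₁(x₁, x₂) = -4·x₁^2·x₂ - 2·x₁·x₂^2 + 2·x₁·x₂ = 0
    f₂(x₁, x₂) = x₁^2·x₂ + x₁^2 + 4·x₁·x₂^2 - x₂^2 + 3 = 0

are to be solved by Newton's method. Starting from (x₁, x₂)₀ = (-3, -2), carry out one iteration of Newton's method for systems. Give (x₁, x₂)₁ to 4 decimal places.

(-1.7500, -1.5000)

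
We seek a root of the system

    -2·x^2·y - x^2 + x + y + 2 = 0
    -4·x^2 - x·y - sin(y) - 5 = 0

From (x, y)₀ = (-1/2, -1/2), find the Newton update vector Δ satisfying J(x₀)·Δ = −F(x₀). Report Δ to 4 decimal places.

(0.9544, -3.9088)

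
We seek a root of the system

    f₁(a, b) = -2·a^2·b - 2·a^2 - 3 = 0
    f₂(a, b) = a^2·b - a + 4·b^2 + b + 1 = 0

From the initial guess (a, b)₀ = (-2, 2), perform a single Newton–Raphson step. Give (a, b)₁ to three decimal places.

(-1.225, 0.951)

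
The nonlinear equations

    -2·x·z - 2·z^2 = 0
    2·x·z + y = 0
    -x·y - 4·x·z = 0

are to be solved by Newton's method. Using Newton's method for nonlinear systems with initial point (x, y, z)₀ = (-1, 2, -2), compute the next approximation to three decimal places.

(-0.368, 0.421, -1.053)

At (-1, 2, -2): F = (-12.000, 6.000, -6.000).
Jacobian J = [[-2·z, 0, -2·x - 4·z], [2·z, 1, 2·x], [-y - 4·z, -x, -4·x]].
At the point, J = [[4.000, 0.000, 10.000], [-4.000, 1.000, -2.000], [6.000, 1.000, 4.000]] (det J = -76.000).
Solving J·Δ = −F gives Δ = (0.632, -1.579, 0.947).
Then the next iterate is (x, y, z)₁ = (-0.368, 0.421, -1.053).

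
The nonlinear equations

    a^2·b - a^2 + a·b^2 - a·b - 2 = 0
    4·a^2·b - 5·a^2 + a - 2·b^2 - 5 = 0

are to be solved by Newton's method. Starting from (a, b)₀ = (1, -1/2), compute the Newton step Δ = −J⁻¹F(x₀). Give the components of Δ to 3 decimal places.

(-1.057, -0.373)

At (1, -1/2): F = (-2.750, -11.500).
Jacobian J = [[2·a·b - 2·a + b^2 - b, a^2 + 2·a·b - a], [8·a·b - 10·a + 1, 4·a^2 - 4·b]].
At the point, J = [[-2.250, -1.000], [-13.000, 6.000]] (det J = -26.500).
Solving J·Δ = −F gives Δ = (-1.057, -0.373).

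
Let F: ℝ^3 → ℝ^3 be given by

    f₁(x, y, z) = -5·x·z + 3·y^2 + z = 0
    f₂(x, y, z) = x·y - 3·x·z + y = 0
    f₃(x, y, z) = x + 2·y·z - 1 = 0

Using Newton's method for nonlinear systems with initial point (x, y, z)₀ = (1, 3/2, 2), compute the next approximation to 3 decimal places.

(-0.364, 0.205, 2.182)

At (1, 3/2, 2): F = (-1.250, -3.000, 6.000).
Jacobian J = [[-5·z, 6·y, -5·x + 1], [y - 3·z, x + 1, -3·x], [1, 2·z, 2·y]].
At the point, J = [[-10.000, 9.000, -4.000], [-4.500, 2.000, -3.000], [1.000, 4.000, 3.000]] (det J = -5.500).
Solving J·Δ = −F gives Δ = (-1.364, -1.295, 0.182).
Then the next iterate is (x, y, z)₁ = (-0.364, 0.205, 2.182).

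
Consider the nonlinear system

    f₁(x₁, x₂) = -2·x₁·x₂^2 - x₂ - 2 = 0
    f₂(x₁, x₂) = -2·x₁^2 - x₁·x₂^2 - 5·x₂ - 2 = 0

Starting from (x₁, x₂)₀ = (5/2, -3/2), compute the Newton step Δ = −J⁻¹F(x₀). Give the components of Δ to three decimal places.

At (5/2, -3/2): F = (-11.750, -12.625).
Jacobian J = [[-2·x₂^2, -4·x₁·x₂ - 1], [-4·x₁ - x₂^2, -2·x₁·x₂ - 5]].
At the point, J = [[-4.500, 14.000], [-12.250, 2.500]] (det J = 160.250).
Solving J·Δ = −F gives Δ = (-0.920, 0.544).

(-0.920, 0.544)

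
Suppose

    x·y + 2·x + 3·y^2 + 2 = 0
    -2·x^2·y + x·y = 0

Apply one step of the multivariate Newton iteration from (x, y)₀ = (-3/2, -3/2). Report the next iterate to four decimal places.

(-1.0894, -0.7185)

At (-3/2, -3/2): F = (8.0000, 9.0000).
Jacobian J = [[y + 2, x + 6·y], [-4·x·y + y, -2·x^2 + x]].
At the point, J = [[0.5000, -10.5000], [-10.5000, -6.0000]] (det J = -113.2500).
Solving J·Δ = −F gives Δ = (0.4106, 0.7815).
Then the next iterate is (x, y)₁ = (-1.0894, -0.7185).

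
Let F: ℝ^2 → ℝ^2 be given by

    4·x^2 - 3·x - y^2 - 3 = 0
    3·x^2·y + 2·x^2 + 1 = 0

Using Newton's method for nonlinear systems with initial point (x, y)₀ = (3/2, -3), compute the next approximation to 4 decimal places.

(1.2972, -1.4458)

At (3/2, -3): F = (-7.5000, -14.7500).
Jacobian J = [[8·x - 3, -2·y], [6·x·y + 4·x, 3·x^2]].
At the point, J = [[9.0000, 6.0000], [-21.0000, 6.7500]] (det J = 186.7500).
Solving J·Δ = −F gives Δ = (-0.2028, 1.5542).
Then the next iterate is (x, y)₁ = (1.2972, -1.4458).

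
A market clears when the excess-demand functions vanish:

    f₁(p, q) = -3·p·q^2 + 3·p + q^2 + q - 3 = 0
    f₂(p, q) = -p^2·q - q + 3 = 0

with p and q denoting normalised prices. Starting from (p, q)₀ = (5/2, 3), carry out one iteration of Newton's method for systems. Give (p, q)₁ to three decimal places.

(1.634, 2.205)

At (5/2, 3): F = (-51.000, -18.750).
Jacobian J = [[-3·q^2 + 3, -6·p·q + 2·q + 1], [-2·p·q, -p^2 - 1]].
At the point, J = [[-24.000, -38.000], [-15.000, -7.250]] (det J = -396.000).
Solving J·Δ = −F gives Δ = (-0.866, -0.795).
Then the next iterate is (p, q)₁ = (1.634, 2.205).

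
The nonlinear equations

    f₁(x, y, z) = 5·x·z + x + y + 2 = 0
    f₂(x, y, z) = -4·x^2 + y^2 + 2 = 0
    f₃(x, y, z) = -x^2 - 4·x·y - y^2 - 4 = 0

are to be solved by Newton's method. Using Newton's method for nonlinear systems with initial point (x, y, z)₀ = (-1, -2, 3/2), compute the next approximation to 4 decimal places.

At (-1, -2, 3/2): F = (-8.5000, 2.0000, -17.0000).
Jacobian J = [[5·z + 1, 1, 5·x], [-8·x, 2·y, 0], [-2·x - 4·y, -4·x - 2·y, 0]].
At the point, J = [[8.5000, 1.0000, -5.0000], [8.0000, -4.0000, 0.0000], [10.0000, 8.0000, 0.0000]] (det J = -520.0000).
Solving J·Δ = −F gives Δ = (0.5000, 1.5000, -0.5500).
Then the next iterate is (x, y, z)₁ = (-0.5000, -0.5000, 0.9500).

(-0.5000, -0.5000, 0.9500)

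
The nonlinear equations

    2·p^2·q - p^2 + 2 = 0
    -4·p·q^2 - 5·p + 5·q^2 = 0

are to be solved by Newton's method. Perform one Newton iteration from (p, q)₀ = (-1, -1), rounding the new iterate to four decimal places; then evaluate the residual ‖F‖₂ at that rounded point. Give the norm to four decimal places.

5.8287

At (-1, -1): F = (-1.0000, 14.0000).
Jacobian J = [[4·p·q - 2·p, 2·p^2], [-4·q^2 - 5, -8·p·q + 10·q]].
At the point, J = [[6.0000, 2.0000], [-9.0000, -18.0000]] (det J = -90.0000).
Solving J·Δ = −F gives Δ = (-0.1111, 0.8333).
Then the next iterate is (p, q)₁ = (-1.1111, -0.1667).
Re-evaluating at (-1.1111, -0.1667): F = (0.353860, 5.817949), so ‖F‖₂ = 5.8287.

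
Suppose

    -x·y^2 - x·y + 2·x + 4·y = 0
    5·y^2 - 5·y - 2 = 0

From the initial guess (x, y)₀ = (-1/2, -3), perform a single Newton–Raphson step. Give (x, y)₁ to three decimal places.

(-2.379, -1.343)

At (-1/2, -3): F = (-10.000, 58.000).
Jacobian J = [[-y^2 - y + 2, -2·x·y - x + 4], [0, 10·y - 5]].
At the point, J = [[-4.000, 1.500], [0.000, -35.000]] (det J = 140.000).
Solving J·Δ = −F gives Δ = (-1.879, 1.657).
Then the next iterate is (x, y)₁ = (-2.379, -1.343).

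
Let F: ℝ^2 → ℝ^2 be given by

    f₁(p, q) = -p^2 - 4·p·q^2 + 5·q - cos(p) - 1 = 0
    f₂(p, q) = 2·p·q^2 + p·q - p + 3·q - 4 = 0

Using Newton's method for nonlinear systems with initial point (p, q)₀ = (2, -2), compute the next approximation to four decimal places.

At (2, -2): F = (-46.583853, 0.0000).
Jacobian J = [[-2·p - 4·q^2 + sin(p), -8·p·q + 5], [2·q^2 + q - 1, 4·p·q + p + 3]].
At the point, J = [[-19.090703, 37.0000], [5.0000, -11.0000]] (det J = 24.997728).
Solving J·Δ = −F gives Δ = (-20.4988, -9.3176).
Then the next iterate is (p, q)₁ = (-18.4988, -11.3176).

(-18.4988, -11.3176)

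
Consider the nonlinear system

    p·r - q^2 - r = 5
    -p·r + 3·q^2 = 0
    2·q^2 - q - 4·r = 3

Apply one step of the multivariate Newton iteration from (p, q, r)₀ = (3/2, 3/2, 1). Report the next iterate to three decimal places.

(9.000, 1.605, 0.132)

At (3/2, 3/2, 1): F = (-6.750, 5.250, -4.000).
Jacobian J = [[r, -2·q, p - 1], [-r, 6·q, -p], [0, 4·q - 1, -4]].
At the point, J = [[1.000, -3.000, 0.500], [-1.000, 9.000, -1.500], [0.000, 5.000, -4.000]] (det J = -19.000).
Solving J·Δ = −F gives Δ = (7.500, 0.105, -0.868).
Then the next iterate is (p, q, r)₁ = (9.000, 1.605, 0.132).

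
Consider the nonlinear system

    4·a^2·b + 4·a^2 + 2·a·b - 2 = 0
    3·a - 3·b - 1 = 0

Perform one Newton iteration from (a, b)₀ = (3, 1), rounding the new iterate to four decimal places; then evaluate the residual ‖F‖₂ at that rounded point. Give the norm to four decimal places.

17.6603

At (3, 1): F = (76.0000, 5.0000).
Jacobian J = [[8·a·b + 8·a + 2·b, 4·a^2 + 2·a], [3, -3]].
At the point, J = [[50.0000, 42.0000], [3.0000, -3.0000]] (det J = -276.0000).
Solving J·Δ = −F gives Δ = (-1.5870, 0.0797).
Then the next iterate is (a, b)₁ = (1.4130, 1.0797).
Re-evaluating at (1.4130, 1.0797): F = (17.660290, -0.0001), so ‖F‖₂ = 17.6603.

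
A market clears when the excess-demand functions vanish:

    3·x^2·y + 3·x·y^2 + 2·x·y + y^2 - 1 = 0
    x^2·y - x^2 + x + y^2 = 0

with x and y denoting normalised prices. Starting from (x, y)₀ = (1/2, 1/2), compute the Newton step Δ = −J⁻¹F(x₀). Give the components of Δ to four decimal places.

(1.0484, -0.9194)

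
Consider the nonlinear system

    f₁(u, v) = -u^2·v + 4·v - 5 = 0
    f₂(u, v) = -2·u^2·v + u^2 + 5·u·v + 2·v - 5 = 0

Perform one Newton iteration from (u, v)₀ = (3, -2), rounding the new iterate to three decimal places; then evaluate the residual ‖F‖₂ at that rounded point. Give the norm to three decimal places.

At (3, -2): F = (5.000, 6.000).
Jacobian J = [[-2·u·v, -u^2 + 4], [-4·u·v + 2·u + 5·v, -2·u^2 + 5·u + 2]].
At the point, J = [[12.000, -5.000], [20.000, -1.000]] (det J = 88.000).
Solving J·Δ = −F gives Δ = (-0.284, 0.318).
Then the next iterate is (u, v)₁ = (2.716, -1.682).
Re-evaluating at (2.716, -1.682): F = (0.67954, 0.98617), so ‖F‖₂ = 1.198.

1.198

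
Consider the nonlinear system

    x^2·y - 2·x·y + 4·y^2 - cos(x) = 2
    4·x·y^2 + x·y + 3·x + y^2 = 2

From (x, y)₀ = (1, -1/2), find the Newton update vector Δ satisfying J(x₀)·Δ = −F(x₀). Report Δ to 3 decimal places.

(-0.913, -0.362)

At (1, -1/2): F = (-1.04030, 1.750).
Jacobian J = [[2·x·y - 2·y + sin(x), x^2 - 2·x + 8·y], [4·y^2 + y + 3, 8·x·y + x + 2·y]].
At the point, J = [[0.84147, -5.000], [3.500, -4.000]] (det J = 14.13412).
Solving J·Δ = −F gives Δ = (-0.913, -0.362).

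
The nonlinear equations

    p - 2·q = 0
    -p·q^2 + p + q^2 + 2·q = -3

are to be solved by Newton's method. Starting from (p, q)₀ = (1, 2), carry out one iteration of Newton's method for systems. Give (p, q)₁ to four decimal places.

(3.5000, 1.7500)

At (1, 2): F = (-3.0000, 8.0000).
Jacobian J = [[1, -2], [-q^2 + 1, -2·p·q + 2·q + 2]].
At the point, J = [[1.0000, -2.0000], [-3.0000, 2.0000]] (det J = -4.0000).
Solving J·Δ = −F gives Δ = (2.5000, -0.2500).
Then the next iterate is (p, q)₁ = (3.5000, 1.7500).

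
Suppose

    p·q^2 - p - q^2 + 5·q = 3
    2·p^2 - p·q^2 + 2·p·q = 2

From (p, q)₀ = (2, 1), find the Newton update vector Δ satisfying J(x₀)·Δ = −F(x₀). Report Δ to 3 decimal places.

At (2, 1): F = (1.000, 8.000).
Jacobian J = [[q^2 - 1, 2·p·q - 2·q + 5], [4·p - q^2 + 2·q, -2·p·q + 2·p]].
At the point, J = [[0.000, 7.000], [9.000, 0.000]] (det J = -63.000).
Solving J·Δ = −F gives Δ = (-0.889, -0.143).

(-0.889, -0.143)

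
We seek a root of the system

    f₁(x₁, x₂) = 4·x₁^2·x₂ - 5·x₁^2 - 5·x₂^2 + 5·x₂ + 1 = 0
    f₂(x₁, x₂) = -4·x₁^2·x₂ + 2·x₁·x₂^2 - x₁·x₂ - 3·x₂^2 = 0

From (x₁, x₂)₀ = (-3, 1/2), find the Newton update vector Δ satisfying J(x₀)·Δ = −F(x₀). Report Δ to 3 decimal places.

(1.443, -0.034)

At (-3, 1/2): F = (-24.750, -18.750).
Jacobian J = [[8·x₁·x₂ - 10·x₁, 4·x₁^2 - 10·x₂ + 5], [-8·x₁·x₂ + 2·x₂^2 - x₂, -4·x₁^2 + 4·x₁·x₂ - x₁ - 6·x₂]].
At the point, J = [[18.000, 36.000], [12.000, -42.000]] (det J = -1188.000).
Solving J·Δ = −F gives Δ = (1.443, -0.034).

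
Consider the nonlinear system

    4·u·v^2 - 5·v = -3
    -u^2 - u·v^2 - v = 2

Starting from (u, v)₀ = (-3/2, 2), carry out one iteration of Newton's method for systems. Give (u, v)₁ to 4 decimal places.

At (-3/2, 2): F = (-31.0000, -0.2500).
Jacobian J = [[4·v^2, 8·u·v - 5], [-2·u - v^2, -2·u·v - 1]].
At the point, J = [[16.0000, -29.0000], [-1.0000, 5.0000]] (det J = 51.0000).
Solving J·Δ = −F gives Δ = (3.1814, 0.6863).
Then the next iterate is (u, v)₁ = (1.6814, 2.6863).

(1.6814, 2.6863)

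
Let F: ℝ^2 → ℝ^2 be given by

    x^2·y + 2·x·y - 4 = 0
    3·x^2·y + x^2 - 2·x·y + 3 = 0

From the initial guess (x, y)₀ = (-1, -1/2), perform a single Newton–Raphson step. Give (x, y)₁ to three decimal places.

(7.000, -4.000)

At (-1, -1/2): F = (-3.500, 1.500).
Jacobian J = [[2·x·y + 2·y, x^2 + 2·x], [6·x·y + 2·x - 2·y, 3·x^2 - 2·x]].
At the point, J = [[0.000, -1.000], [2.000, 5.000]] (det J = 2.000).
Solving J·Δ = −F gives Δ = (8.000, -3.500).
Then the next iterate is (x, y)₁ = (7.000, -4.000).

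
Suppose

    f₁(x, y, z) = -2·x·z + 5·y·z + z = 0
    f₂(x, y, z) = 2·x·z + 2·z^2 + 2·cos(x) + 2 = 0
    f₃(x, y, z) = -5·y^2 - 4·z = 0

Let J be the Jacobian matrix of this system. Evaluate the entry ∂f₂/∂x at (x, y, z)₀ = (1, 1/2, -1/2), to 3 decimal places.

-2.683

∂f₂/∂x = 2·z - 2·sin(x).
At (1, 1/2, -1/2) this is -2.683.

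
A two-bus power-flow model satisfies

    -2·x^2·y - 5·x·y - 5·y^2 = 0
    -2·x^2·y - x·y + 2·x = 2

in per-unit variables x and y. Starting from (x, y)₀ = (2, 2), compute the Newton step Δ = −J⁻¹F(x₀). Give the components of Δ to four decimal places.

(-0.3563, -1.2299)

At (2, 2): F = (-56.0000, -18.0000).
Jacobian J = [[-4·x·y - 5·y, -2·x^2 - 5·x - 10·y], [-4·x·y - y + 2, -2·x^2 - x]].
At the point, J = [[-26.0000, -38.0000], [-16.0000, -10.0000]] (det J = -348.0000).
Solving J·Δ = −F gives Δ = (-0.3563, -1.2299).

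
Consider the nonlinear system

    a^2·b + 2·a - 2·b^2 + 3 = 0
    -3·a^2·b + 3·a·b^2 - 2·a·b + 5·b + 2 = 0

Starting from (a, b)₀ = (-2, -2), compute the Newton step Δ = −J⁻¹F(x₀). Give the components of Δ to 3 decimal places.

(0.539, 0.967)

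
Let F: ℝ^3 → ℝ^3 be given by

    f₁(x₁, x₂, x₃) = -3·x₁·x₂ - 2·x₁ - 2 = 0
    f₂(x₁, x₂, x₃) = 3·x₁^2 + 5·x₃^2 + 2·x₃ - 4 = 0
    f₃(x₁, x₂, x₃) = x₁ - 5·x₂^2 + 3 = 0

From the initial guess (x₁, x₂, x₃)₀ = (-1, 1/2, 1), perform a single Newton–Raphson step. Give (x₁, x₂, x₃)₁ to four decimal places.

(-0.3276, 0.7845, 0.8362)

At (-1, 1/2, 1): F = (1.5000, 6.0000, 0.7500).
Jacobian J = [[-3·x₂ - 2, -3·x₁, 0], [6·x₁, 0, 10·x₃ + 2], [1, -10·x₂, 0]].
At the point, J = [[-3.5000, 3.0000, 0.0000], [-6.0000, 0.0000, 12.0000], [1.0000, -5.0000, 0.0000]] (det J = -174.0000).
Solving J·Δ = −F gives Δ = (0.6724, 0.2845, -0.1638).
Then the next iterate is (x₁, x₂, x₃)₁ = (-0.3276, 0.7845, 0.8362).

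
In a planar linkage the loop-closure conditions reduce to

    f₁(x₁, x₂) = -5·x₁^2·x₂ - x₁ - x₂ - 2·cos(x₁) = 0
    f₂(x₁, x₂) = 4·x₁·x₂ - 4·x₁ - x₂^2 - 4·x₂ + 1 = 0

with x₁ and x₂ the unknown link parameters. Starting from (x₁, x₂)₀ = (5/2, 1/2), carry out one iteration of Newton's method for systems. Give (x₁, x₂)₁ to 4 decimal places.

At (5/2, 1/2): F = (-17.022713, -6.2500).
Jacobian J = [[-10·x₁·x₂ + 2·sin(x₁) - 1, -5·x₁^2 - 1], [4·x₂ - 4, 4·x₁ - 2·x₂ - 4]].
At the point, J = [[-12.303056, -32.2500], [-2.0000, 5.0000]] (det J = -126.015279).
Solving J·Δ = −F gives Δ = (-2.2749, 0.3400).
Then the next iterate is (x₁, x₂)₁ = (0.2251, 0.8400).

(0.2251, 0.8400)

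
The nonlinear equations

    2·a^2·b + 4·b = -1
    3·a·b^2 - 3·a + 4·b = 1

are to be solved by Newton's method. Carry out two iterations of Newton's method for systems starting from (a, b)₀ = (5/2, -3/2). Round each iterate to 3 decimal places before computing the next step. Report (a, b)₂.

At (5/2, -3/2): F = (-23.750, 2.375).
Jacobian J = [[4·a·b, 2·a^2 + 4], [3·b^2 - 3, 6·a·b + 4]].
At the point, J = [[-15.000, 16.500], [3.750, -18.500]] (det J = 215.625).
Solving J·Δ = −F gives Δ = (-1.856, -0.248).
Then the next iterate is (a, b)₁ = (0.644, -1.748).
Round to (0.644, -1.748) and repeat: F = (-7.44192, -4.02077), J = [[-4.50285, 4.82947], [6.16651, -2.75427]].
Δ = (2.297, 3.682), so (a, b)₂ = (2.941, 1.934).

(2.941, 1.934)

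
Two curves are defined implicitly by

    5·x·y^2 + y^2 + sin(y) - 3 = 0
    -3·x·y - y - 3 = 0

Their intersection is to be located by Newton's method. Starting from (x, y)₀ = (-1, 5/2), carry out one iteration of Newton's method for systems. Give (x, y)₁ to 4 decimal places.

At (-1, 5/2): F = (-27.401528, 2.0000).
Jacobian J = [[5·y^2, 10·x·y + 2·y + cos(y)], [-3·y, -3·x - 1]].
At the point, J = [[31.2500, -20.801144], [-7.5000, 2.0000]] (det J = -93.508577).
Solving J·Δ = −F gives Δ = (-0.1412, -1.5294).
Then the next iterate is (x, y)₁ = (-1.1412, 0.9706).

(-1.1412, 0.9706)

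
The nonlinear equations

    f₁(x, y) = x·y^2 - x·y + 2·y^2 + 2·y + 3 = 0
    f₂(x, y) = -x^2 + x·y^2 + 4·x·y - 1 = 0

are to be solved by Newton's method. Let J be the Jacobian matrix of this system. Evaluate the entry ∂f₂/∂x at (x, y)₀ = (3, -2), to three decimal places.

∂f₂/∂x = -2·x + y^2 + 4·y.
At (3, -2) this is -10.000.

-10.000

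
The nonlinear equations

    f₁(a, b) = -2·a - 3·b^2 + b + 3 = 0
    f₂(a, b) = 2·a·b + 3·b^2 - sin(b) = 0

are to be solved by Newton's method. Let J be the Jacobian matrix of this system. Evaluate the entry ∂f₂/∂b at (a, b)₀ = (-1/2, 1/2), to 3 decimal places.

1.122

∂f₂/∂b = 2·a + 6·b - cos(b).
At (-1/2, 1/2) this is 1.122.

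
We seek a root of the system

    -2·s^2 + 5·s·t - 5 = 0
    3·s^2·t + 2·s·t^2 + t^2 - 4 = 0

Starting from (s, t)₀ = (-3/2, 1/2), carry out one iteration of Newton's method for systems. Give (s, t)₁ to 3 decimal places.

At (-3/2, 1/2): F = (-13.250, -1.125).
Jacobian J = [[-4·s + 5·t, 5·s], [6·s·t + 2·t^2, 3·s^2 + 4·s·t + 2·t]].
At the point, J = [[8.500, -7.500], [-4.000, 4.750]] (det J = 10.375).
Solving J·Δ = −F gives Δ = (6.880, 6.030).
Then the next iterate is (s, t)₁ = (5.380, 6.530).

(5.380, 6.530)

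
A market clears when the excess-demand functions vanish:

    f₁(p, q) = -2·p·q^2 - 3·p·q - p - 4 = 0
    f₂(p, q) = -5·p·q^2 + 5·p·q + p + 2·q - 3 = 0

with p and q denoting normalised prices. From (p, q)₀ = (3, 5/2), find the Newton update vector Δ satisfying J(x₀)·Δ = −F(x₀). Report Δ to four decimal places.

(-3.5896, 0.2149)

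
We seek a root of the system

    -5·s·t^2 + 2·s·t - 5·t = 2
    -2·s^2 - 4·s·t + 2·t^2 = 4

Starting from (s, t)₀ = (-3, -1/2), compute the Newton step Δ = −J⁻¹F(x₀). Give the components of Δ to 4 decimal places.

(1.8814, 0.1160)

At (-3, -1/2): F = (7.2500, -27.5000).
Jacobian J = [[-5·t^2 + 2·t, -10·s·t + 2·s - 5], [-4·s - 4·t, -4·s + 4·t]].
At the point, J = [[-2.2500, -26.0000], [14.0000, 10.0000]] (det J = 341.5000).
Solving J·Δ = −F gives Δ = (1.8814, 0.1160).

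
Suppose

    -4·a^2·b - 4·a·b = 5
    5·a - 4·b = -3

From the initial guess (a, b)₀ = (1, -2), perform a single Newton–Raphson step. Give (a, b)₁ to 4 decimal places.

At (1, -2): F = (11.0000, 16.0000).
Jacobian J = [[-8·a·b - 4·b, -4·a^2 - 4·a], [5, -4]].
At the point, J = [[24.0000, -8.0000], [5.0000, -4.0000]] (det J = -56.0000).
Solving J·Δ = −F gives Δ = (1.5000, 5.8750).
Then the next iterate is (a, b)₁ = (2.5000, 3.8750).

(2.5000, 3.8750)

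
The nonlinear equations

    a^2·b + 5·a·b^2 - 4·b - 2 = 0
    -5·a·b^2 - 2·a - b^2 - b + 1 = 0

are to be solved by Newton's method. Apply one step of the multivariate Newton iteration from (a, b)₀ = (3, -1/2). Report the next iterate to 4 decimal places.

At (3, -1/2): F = (-0.7500, -8.5000).
Jacobian J = [[2·a·b + 5·b^2, a^2 + 10·a·b - 4], [-5·b^2 - 2, -10·a·b - 2·b - 1]].
At the point, J = [[-1.7500, -10.0000], [-3.2500, 15.0000]] (det J = -58.7500).
Solving J·Δ = −F gives Δ = (-1.6383, 0.2117).
Then the next iterate is (a, b)₁ = (1.3617, -0.2883).

(1.3617, -0.2883)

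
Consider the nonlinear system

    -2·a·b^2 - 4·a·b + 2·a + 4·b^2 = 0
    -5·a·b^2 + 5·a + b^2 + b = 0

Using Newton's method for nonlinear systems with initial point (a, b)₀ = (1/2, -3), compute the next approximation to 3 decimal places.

(0.571, -1.314)

At (1/2, -3): F = (34.000, -14.000).
Jacobian J = [[-2·b^2 - 4·b + 2, -4·a·b - 4·a + 8·b], [-5·b^2 + 5, -10·a·b + 2·b + 1]].
At the point, J = [[-4.000, -20.000], [-40.000, 10.000]] (det J = -840.000).
Solving J·Δ = −F gives Δ = (0.071, 1.686).
Then the next iterate is (a, b)₁ = (0.571, -1.314).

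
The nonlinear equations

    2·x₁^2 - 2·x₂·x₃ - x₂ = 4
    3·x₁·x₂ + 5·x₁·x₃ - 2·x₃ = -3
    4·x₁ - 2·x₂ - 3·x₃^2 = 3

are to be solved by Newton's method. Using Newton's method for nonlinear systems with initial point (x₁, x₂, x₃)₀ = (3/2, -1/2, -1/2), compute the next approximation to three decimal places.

(1.488, 0.458, -0.929)

At (3/2, -1/2, -1/2): F = (0.500, -2.000, 3.250).
Jacobian J = [[4·x₁, -2·x₃ - 1, -2·x₂], [3·x₂ + 5·x₃, 3·x₁, 5·x₁ - 2], [4, -2, -6·x₃]].
At the point, J = [[6.000, 0.000, 1.000], [-4.000, 4.500, 5.500], [4.000, -2.000, 3.000]] (det J = 137.000).
Solving J·Δ = −F gives Δ = (-0.012, 0.958, -0.429).
Then the next iterate is (x₁, x₂, x₃)₁ = (1.488, 0.458, -0.929).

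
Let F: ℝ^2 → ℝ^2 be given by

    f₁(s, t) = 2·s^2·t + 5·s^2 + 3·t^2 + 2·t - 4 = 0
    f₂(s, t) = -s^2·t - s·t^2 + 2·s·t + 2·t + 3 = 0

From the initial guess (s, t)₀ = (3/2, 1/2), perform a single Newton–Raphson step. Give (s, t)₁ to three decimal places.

(2.308, -2.215)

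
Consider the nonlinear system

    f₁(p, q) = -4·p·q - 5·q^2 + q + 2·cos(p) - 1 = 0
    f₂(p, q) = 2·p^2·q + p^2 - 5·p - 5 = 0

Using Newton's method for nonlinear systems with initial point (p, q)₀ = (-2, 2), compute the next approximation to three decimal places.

(-1.247, 1.228)

At (-2, 2): F = (-3.83229, 25.000).
Jacobian J = [[-4·q - 2·sin(p), -4·p - 10·q + 1], [4·p·q + 2·p - 5, 2·p^2]].
At the point, J = [[-6.18141, -11.000], [-25.000, 8.000]] (det J = -324.45124).
Solving J·Δ = −F gives Δ = (0.753, -0.772).
Then the next iterate is (p, q)₁ = (-1.247, 1.228).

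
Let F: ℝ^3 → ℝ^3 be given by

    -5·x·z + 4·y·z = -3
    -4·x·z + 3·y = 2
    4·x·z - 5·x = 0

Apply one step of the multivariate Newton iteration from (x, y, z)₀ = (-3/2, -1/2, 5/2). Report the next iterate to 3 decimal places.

(-1.105, -1.175, 1.579)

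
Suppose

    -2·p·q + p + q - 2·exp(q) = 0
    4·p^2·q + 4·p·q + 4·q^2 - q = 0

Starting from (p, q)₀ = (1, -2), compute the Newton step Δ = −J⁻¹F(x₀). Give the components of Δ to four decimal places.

At (1, -2): F = (2.729329, 2.0000).
Jacobian J = [[-2·q + 1, -2·p - 2·exp(q) + 1], [8·p·q + 4·q, 4·p^2 + 4·p + 8·q - 1]].
At the point, J = [[5.0000, -1.270671], [-24.0000, -9.0000]] (det J = -75.496094).
Solving J·Δ = −F gives Δ = (-0.2917, 1.0001).

(-0.2917, 1.0001)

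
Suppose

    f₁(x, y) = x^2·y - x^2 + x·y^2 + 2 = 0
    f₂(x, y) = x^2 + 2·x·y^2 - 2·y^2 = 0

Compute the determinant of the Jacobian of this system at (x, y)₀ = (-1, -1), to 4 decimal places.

40.0000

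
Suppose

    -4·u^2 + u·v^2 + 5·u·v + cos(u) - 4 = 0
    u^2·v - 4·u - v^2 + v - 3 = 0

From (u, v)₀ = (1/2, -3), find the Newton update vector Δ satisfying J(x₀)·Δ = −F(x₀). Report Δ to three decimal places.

At (1/2, -3): F = (-7.12242, -17.750).
Jacobian J = [[-8·u + v^2 + 5·v - sin(u), 2·u·v + 5·u], [2·u·v - 4, u^2 - 2·v + 1]].
At the point, J = [[-10.47943, -0.500], [-7.000, 7.250]] (det J = -79.47584).
Solving J·Δ = −F gives Δ = (-0.761, 1.713).

(-0.761, 1.713)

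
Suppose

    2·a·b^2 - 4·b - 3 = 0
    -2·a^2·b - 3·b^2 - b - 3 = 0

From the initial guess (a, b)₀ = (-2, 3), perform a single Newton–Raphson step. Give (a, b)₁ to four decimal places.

(-0.8226, 1.9355)

At (-2, 3): F = (-51.0000, -57.0000).
Jacobian J = [[2·b^2, 4·a·b - 4], [-4·a·b, -2·a^2 - 6·b - 1]].
At the point, J = [[18.0000, -28.0000], [24.0000, -27.0000]] (det J = 186.0000).
Solving J·Δ = −F gives Δ = (1.1774, -1.0645).
Then the next iterate is (a, b)₁ = (-0.8226, 1.9355).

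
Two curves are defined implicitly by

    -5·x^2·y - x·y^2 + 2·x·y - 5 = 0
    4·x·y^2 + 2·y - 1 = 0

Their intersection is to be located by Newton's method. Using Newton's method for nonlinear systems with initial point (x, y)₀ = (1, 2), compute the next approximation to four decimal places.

(0.4476, 1.4355)

At (1, 2): F = (-15.0000, 19.0000).
Jacobian J = [[-10·x·y - y^2 + 2·y, -5·x^2 - 2·x·y + 2·x], [4·y^2, 8·x·y + 2]].
At the point, J = [[-20.0000, -7.0000], [16.0000, 18.0000]] (det J = -248.0000).
Solving J·Δ = −F gives Δ = (-0.5524, -0.5645).
Then the next iterate is (x, y)₁ = (0.4476, 1.4355).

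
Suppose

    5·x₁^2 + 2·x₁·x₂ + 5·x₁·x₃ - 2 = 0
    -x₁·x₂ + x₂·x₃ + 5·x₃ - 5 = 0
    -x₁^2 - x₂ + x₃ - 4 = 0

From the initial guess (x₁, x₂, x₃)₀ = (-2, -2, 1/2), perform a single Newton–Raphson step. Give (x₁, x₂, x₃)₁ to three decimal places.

(-3.595, -6.536, 7.843)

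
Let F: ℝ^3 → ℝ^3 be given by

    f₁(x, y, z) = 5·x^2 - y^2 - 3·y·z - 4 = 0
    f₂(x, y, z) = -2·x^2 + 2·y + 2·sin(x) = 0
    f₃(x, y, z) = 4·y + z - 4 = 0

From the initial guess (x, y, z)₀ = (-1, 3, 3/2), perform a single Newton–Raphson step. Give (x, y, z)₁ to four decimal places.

(-0.5392, 0.6709, 1.3164)

At (-1, 3, 3/2): F = (-21.5000, 2.317058, 9.5000).
Jacobian J = [[10·x, -2·y - 3·z, -3·y], [-4·x + 2·cos(x), 2, 0], [0, 4, 1]].
At the point, J = [[-10.0000, -10.5000, -9.0000], [5.080605, 2.0000, 0.0000], [0.0000, 4.0000, 1.0000]] (det J = -149.555418).
Solving J·Δ = −F gives Δ = (0.4608, -2.3291, -0.1836).
Then the next iterate is (x, y, z)₁ = (-0.5392, 0.6709, 1.3164).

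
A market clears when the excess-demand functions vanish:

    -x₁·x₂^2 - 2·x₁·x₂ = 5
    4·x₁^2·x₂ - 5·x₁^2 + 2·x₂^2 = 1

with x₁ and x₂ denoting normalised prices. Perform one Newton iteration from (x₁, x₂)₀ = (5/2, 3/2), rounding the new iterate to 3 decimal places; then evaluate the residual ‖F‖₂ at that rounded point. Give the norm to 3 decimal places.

At (5/2, 3/2): F = (-18.125, 9.750).
Jacobian J = [[-x₂^2 - 2·x₂, -2·x₁·x₂ - 2·x₁], [8·x₁·x₂ - 10·x₁, 4·x₁^2 + 4·x₂]].
At the point, J = [[-5.250, -12.500], [5.000, 31.000]] (det J = -100.250).
Solving J·Δ = −F gives Δ = (-4.389, 0.393).
Then the next iterate is (x₁, x₂)₁ = (-1.889, 1.893).
Re-evaluating at (-1.889, 1.893): F = (8.92089, 15.34462), so ‖F‖₂ = 17.749.

17.749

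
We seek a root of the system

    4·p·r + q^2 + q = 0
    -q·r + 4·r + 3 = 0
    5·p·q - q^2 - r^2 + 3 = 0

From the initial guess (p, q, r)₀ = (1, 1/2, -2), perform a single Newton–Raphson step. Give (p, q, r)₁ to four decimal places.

(0.7747, -2.5673, 0.8956)

At (1, 1/2, -2): F = (-7.2500, -4.0000, 1.2500).
Jacobian J = [[4·r, 2·q + 1, 4·p], [0, -r, -q + 4], [5·q, 5·p - 2·q, -2·r]].
At the point, J = [[-8.0000, 2.0000, 4.0000], [0.0000, 2.0000, 3.5000], [2.5000, 4.0000, 4.0000]] (det J = 45.5000).
Solving J·Δ = −F gives Δ = (-0.2253, -3.0673, 2.8956).
Then the next iterate is (p, q, r)₁ = (0.7747, -2.5673, 0.8956).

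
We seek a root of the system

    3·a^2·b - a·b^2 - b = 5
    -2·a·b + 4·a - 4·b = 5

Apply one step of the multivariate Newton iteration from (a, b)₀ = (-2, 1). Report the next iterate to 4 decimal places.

(4.5000, 6.1000)

At (-2, 1): F = (8.0000, -13.0000).
Jacobian J = [[6·a·b - b^2, 3·a^2 - 2·a·b - 1], [-2·b + 4, -2·a - 4]].
At the point, J = [[-13.0000, 15.0000], [2.0000, 0.0000]] (det J = -30.0000).
Solving J·Δ = −F gives Δ = (6.5000, 5.1000).
Then the next iterate is (a, b)₁ = (4.5000, 6.1000).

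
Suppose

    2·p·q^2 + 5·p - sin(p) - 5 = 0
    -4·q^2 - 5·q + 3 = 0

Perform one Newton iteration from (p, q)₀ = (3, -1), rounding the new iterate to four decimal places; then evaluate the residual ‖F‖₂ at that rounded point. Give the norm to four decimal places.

At (3, -1): F = (15.858880, 4.0000).
Jacobian J = [[2·q^2 - cos(p) + 5, 4·p·q], [0, -8·q - 5]].
At the point, J = [[7.989992, -12.0000], [0.0000, 3.0000]] (det J = 23.969977).
Solving J·Δ = −F gives Δ = (-3.9873, -1.3333).
Then the next iterate is (p, q)₁ = (-0.9873, -2.3333).
Re-evaluating at (-0.9873, -2.3333): F = (-19.852251, -7.110656), so ‖F‖₂ = 21.0873.

21.0873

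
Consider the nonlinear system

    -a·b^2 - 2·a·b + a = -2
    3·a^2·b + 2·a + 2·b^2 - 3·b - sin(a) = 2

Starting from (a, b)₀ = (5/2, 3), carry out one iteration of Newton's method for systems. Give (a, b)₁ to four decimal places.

At (5/2, 3): F = (-33.0000, 67.651528).
Jacobian J = [[-b^2 - 2·b + 1, -2·a·b - 2·a], [6·a·b - cos(a) + 2, 3·a^2 + 4·b - 3]].
At the point, J = [[-14.0000, -20.0000], [47.801144, 27.7500]] (det J = 567.522872).
Solving J·Δ = −F gives Δ = (-0.7705, -1.1106).
Then the next iterate is (a, b)₁ = (1.7295, 1.8894).

(1.7295, 1.8894)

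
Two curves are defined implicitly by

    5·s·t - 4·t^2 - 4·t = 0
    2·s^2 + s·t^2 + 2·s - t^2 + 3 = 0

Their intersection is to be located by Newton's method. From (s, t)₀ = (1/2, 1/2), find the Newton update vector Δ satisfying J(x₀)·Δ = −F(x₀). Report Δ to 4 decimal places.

At (1/2, 1/2): F = (-1.7500, 4.3750).
Jacobian J = [[5·t, 5·s - 8·t - 4], [4·s + t^2 + 2, 2·s·t - 2·t]].
At the point, J = [[2.5000, -5.5000], [4.2500, -0.5000]] (det J = 22.1250).
Solving J·Δ = −F gives Δ = (-1.1271, -0.8305).

(-1.1271, -0.8305)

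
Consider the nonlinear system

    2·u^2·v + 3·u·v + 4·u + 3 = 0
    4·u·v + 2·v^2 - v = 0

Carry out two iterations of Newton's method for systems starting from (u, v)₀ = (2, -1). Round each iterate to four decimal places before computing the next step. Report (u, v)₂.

At (2, -1): F = (-3.0000, -5.0000).
Jacobian J = [[4·u·v + 3·v + 4, 2·u^2 + 3·u], [4·v, 4·u + 4·v - 1]].
At the point, J = [[-7.0000, 14.0000], [-4.0000, 3.0000]] (det J = 35.0000).
Solving J·Δ = −F gives Δ = (-1.7429, -0.6571).
Then the next iterate is (u, v)₁ = (0.2571, -1.6571).
Round to (0.2571, -1.6571) and repeat: F = (2.531209, 5.444899), J = [[-2.675462, 0.903501], [-6.6284, -6.6000]].
Δ = (0.9145, -0.0935), so (u, v)₂ = (1.1716, -1.7506).

(1.1716, -1.7506)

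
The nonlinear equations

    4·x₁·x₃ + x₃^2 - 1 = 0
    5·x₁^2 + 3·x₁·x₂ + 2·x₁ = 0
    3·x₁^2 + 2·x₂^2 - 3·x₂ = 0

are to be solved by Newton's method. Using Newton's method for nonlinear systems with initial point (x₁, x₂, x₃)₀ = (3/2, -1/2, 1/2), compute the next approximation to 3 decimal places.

At (3/2, -1/2, 1/2): F = (2.250, 12.000, 8.750).
Jacobian J = [[4·x₃, 0, 4·x₁ + 2·x₃], [10·x₁ + 3·x₂ + 2, 3·x₁, 0], [6·x₁, 4·x₂ - 3, 0]].
At the point, J = [[2.000, 0.000, 7.000], [15.500, 4.500, 0.000], [9.000, -5.000, 0.000]] (det J = -826.000).
Solving J·Δ = −F gives Δ = (-0.842, 0.234, -0.081).
Then the next iterate is (x₁, x₂, x₃)₁ = (0.658, -0.266, 0.419).

(0.658, -0.266, 0.419)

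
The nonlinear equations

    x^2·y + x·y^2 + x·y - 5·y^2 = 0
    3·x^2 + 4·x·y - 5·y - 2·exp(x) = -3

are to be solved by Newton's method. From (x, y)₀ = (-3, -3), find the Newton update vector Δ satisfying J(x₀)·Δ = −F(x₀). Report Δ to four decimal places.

(2.3318, 0.6303)

At (-3, -3): F = (-90.0000, 80.900426).
Jacobian J = [[2·x·y + y^2 + y, x^2 + 2·x·y + x - 10·y], [6·x + 4·y - 2·exp(x), 4·x - 5]].
At the point, J = [[24.0000, 54.0000], [-30.099574, -17.0000]] (det J = 1217.377003).
Solving J·Δ = −F gives Δ = (2.3318, 0.6303).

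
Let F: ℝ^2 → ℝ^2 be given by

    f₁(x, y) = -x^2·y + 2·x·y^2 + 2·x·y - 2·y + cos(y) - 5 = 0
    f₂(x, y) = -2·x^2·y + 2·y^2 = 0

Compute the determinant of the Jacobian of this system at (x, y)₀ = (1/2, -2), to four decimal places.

-33.6372

J = [[-2·x·y + 2·y^2 + 2·y, -x^2 + 4·x·y + 2·x - sin(y) - 2], [-4·x·y, -2·x^2 + 4·y]].
At the point, J = [[6.0000, -4.340703], [4.0000, -8.5000]].
det J = -33.6372.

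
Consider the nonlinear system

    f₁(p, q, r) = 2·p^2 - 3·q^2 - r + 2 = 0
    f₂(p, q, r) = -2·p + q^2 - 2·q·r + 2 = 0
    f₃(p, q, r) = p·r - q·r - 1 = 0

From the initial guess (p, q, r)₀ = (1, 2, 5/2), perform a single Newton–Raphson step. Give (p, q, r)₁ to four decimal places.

(1.1294, 1.2836, 1.1144)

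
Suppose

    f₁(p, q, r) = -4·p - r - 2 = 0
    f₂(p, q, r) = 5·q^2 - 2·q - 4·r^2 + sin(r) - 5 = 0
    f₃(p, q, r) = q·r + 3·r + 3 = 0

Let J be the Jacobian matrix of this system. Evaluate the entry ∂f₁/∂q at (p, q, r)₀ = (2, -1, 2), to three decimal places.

0.000

∂f₁/∂q = 0.
At (2, -1, 2) this is 0.000.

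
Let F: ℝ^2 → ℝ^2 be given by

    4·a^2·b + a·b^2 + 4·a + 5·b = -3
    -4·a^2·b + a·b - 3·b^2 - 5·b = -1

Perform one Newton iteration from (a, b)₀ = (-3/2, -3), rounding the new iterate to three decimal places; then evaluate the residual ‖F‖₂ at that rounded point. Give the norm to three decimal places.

At (-3/2, -3): F = (-58.500, 20.500).
Jacobian J = [[8·a·b + b^2 + 4, 4·a^2 + 2·a·b + 5], [-8·a·b + b, -4·a^2 + a - 6·b - 5]].
At the point, J = [[49.000, 23.000], [-39.000, 2.500]] (det J = 1019.500).
Solving J·Δ = −F gives Δ = (0.606, 1.253).
Then the next iterate is (a, b)₁ = (-0.894, -1.747).
Re-evaluating at (-0.894, -1.747): F = (-17.62456, 7.72585), so ‖F‖₂ = 19.244.

19.244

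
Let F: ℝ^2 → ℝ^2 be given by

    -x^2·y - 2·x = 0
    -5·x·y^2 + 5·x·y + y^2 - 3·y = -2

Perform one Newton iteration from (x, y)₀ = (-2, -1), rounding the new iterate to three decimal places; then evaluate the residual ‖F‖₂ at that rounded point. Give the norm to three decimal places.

8.469

At (-2, -1): F = (8.000, 26.000).
Jacobian J = [[-2·x·y - 2, -x^2], [-5·y^2 + 5·y, -10·x·y + 5·x + 2·y - 3]].
At the point, J = [[-6.000, -4.000], [-10.000, -35.000]] (det J = 170.000).
Solving J·Δ = −F gives Δ = (1.035, 0.447).
Then the next iterate is (x, y)₁ = (-0.965, -0.553).
Re-evaluating at (-0.965, -0.553): F = (2.44497, 8.10856), so ‖F‖₂ = 8.469.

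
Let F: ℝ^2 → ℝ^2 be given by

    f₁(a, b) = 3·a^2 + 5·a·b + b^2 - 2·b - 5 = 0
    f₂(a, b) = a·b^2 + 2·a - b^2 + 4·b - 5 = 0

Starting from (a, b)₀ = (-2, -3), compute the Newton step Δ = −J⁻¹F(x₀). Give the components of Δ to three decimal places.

(0.707, 1.828)

At (-2, -3): F = (52.000, -48.000).
Jacobian J = [[6·a + 5·b, 5·a + 2·b - 2], [b^2 + 2, 2·a·b - 2·b + 4]].
At the point, J = [[-27.000, -18.000], [11.000, 22.000]] (det J = -396.000).
Solving J·Δ = −F gives Δ = (0.707, 1.828).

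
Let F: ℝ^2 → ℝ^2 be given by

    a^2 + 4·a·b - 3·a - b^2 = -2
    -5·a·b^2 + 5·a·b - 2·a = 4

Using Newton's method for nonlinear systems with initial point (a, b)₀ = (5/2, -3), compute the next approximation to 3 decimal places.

At (5/2, -3): F = (-38.250, -159.000).
Jacobian J = [[2·a + 4·b - 3, 4·a - 2·b], [-5·b^2 + 5·b - 2, -10·a·b + 5·a]].
At the point, J = [[-10.000, 16.000], [-62.000, 87.500]] (det J = 117.000).
Solving J·Δ = −F gives Δ = (6.862, 6.679).
Then the next iterate is (a, b)₁ = (9.362, 3.679).

(9.362, 3.679)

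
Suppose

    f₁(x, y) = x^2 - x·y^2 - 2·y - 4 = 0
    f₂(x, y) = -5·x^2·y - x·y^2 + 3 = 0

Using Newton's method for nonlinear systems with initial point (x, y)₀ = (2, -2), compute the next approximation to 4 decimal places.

At (2, -2): F = (-4.0000, 35.0000).
Jacobian J = [[2·x - y^2, -2·x·y - 2], [-10·x·y - y^2, -5·x^2 - 2·x·y]].
At the point, J = [[0.0000, 6.0000], [36.0000, -12.0000]] (det J = -216.0000).
Solving J·Δ = −F gives Δ = (-0.7500, 0.6667).
Then the next iterate is (x, y)₁ = (1.2500, -1.3333).

(1.2500, -1.3333)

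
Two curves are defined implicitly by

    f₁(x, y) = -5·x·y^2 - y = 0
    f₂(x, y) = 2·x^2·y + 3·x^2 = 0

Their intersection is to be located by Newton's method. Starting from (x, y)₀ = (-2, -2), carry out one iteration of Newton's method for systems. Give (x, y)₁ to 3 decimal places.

(-45.000, 20.000)

At (-2, -2): F = (42.000, -4.000).
Jacobian J = [[-5·y^2, -10·x·y - 1], [4·x·y + 6·x, 2·x^2]].
At the point, J = [[-20.000, -41.000], [4.000, 8.000]] (det J = 4.000).
Solving J·Δ = −F gives Δ = (-43.000, 22.000).
Then the next iterate is (x, y)₁ = (-45.000, 20.000).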